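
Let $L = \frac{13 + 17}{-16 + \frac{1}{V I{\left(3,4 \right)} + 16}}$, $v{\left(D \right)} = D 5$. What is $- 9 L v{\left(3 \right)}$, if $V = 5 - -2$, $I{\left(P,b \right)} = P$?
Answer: $\frac{49950}{197} \approx 253.55$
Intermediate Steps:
$v{\left(D \right)} = 5 D$
$V = 7$ ($V = 5 + 2 = 7$)
$L = - \frac{370}{197}$ ($L = \frac{13 + 17}{-16 + \frac{1}{7 \cdot 3 + 16}} = \frac{30}{-16 + \frac{1}{21 + 16}} = \frac{30}{-16 + \frac{1}{37}} = \frac{30}{- \frac{591}{37}} = 30 \left(- \frac{37}{591}\right) = - \frac{370}{197} \approx -1.8782$)
$- 9 L v{\left(3 \right)} = \left(-9\right) \left(- \frac{370}{197}\right) 5 \cdot 3 = \frac{3330}{197} \cdot 15 = \frac{49950}{197}$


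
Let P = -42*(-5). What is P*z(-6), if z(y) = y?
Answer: -1260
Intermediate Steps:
P = 210
P*z(-6) = 210*(-6) = -1260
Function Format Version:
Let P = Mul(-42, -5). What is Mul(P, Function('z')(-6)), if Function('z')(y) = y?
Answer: -1260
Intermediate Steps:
P = 210
Mul(P, Function('z')(-6)) = Mul(210, -6) = -1260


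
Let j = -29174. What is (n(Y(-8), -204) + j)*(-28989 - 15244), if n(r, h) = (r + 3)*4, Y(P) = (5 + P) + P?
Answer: 1291868998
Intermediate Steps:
Y(P) = 5 + 2*P
n(r, h) = 12 + 4*r (n(r, h) = (3 + r)*4 = 12 + 4*r)
(n(Y(-8), -204) + j)*(-28989 - 15244) = ((12 + 4*(5 + 2*(-8))) - 29174)*(-28989 - 15244) = ((12 + 4*(5 - 16)) - 29174)*(-44233) = ((12 + 4*(-11)) - 29174)*(-44233) = ((12 - 44) - 29174)*(-44233) = (-32 - 29174)*(-44233) = -29206*(-44233) = 1291868998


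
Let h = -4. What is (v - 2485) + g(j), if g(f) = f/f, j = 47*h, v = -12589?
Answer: -15073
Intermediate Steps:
j = -188 (j = 47*(-4) = -188)
g(f) = 1
(v - 2485) + g(j) = (-12589 - 2485) + 1 = -15074 + 1 = -15073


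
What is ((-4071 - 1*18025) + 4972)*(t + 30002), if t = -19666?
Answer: -176993664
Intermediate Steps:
((-4071 - 1*18025) + 4972)*(t + 30002) = ((-4071 - 1*18025) + 4972)*(-19666 + 30002) = ((-4071 - 18025) + 4972)*10336 = (-22096 + 4972)*10336 = -17124*10336 = -176993664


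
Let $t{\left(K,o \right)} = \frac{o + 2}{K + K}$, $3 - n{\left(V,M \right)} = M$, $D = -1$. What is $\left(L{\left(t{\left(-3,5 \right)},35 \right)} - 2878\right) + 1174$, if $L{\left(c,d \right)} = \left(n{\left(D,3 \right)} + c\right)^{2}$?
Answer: $- \frac{61295}{36} \approx -1702.6$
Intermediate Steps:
$n{\left(V,M \right)} = 3 - M$
$t{\left(K,o \right)} = \frac{2 + o}{2 K}$
$L{\left(c,d \right)} = c^{2}$ ($L{\left(c,d \right)} = \left(\left(3 - 3\right) + c\right)^{2} = \left(0 + c\right)^{2} = c^{2}$)
$\left(L{\left(t{\left(-3,5 \right)},35 \right)} - 2878\right) + 1174 = \left(\left(\frac{2 + 5}{2 \left(-3\right)}\right)^{2} - 2878\right) + 1174 = \left(\left(\frac{1}{2} \left(- \frac{1}{3}\right) 7\right)^{2} - 2878\right) + 1174 = \left(\left(- \frac{7}{6}\right)^{2} - 2878\right) + 1174 = \left(\frac{49}{36} - 2878\right) + 1174 = - \frac{103559}{36} + 1174 = - \frac{61295}{36}$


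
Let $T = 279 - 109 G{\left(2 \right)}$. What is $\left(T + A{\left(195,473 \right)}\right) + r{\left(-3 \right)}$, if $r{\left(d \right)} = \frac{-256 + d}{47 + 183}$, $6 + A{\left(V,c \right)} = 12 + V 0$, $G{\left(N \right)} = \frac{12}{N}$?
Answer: $- \frac{85129}{230} \approx -370.13$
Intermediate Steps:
$A{\left(V,c \right)} = 6$ ($A{\left(V,c \right)} = -6 + \left(12 + V 0\right) = -6 + \left(12 + 0\right) = -6 + 12 = 6$)
$r{\left(d \right)} = - \frac{128}{115} + \frac{d}{230}$ ($r{\left(d \right)} = \frac{-256 + d}{230} = \left(-256 + d\right) \frac{1}{230} = - \frac{128}{115} + \frac{d}{230}$)
$T = -375$ ($T = 279 - 109 \cdot \frac{12}{2} = 279 - 109 \cdot 12 \cdot \frac{1}{2} = 279 - 654 = -375$)
$\left(T + A{\left(195,473 \right)}\right) + r{\left(-3 \right)} = \left(-375 + 6\right) + \left(- \frac{128}{115} + \frac{1}{230} \left(-3\right)\right) = -369 - \frac{259}{230} = - \frac{85129}{230}$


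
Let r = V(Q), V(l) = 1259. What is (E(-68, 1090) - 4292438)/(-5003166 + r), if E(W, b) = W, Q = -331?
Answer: 4292506/5001907 ≈ 0.85817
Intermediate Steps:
r = 1259
(E(-68, 1090) - 4292438)/(-5003166 + r) = (-68 - 4292438)/(-5003166 + 1259) = -4292506/(-5001907) = -4292506*(-1/5001907) = 4292506/5001907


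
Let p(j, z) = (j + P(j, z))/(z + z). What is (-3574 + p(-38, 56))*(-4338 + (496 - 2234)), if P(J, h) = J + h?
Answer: 21716709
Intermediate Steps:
p(j, z) = (z + 2*j)/(2*z) (p(j, z) = (j + (j + z))/(z + z) = (z + 2*j)/((2*z)) = (z + 2*j)*(1/(2*z)) = (z + 2*j)/(2*z))
(-3574 + p(-38, 56))*(-4338 + (496 - 2234)) = (-3574 + (-38 + (½)*56)/56)*(-4338 + (496 - 2234)) = (-3574 + (-38 + 28)/56)*(-4338 - 1738) = (-3574 + (1/56)*(-10))*(-6076) = (-3574 - 5/28)*(-6076) = -100077/28*(-6076) = 21716709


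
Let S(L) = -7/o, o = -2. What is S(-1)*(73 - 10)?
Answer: 441/2 ≈ 220.50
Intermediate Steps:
S(L) = 7/2 (S(L) = -7/(-2) = -7*(-½) = 7/2)
S(-1)*(73 - 10) = 7*(73 - 10)/2 = (7/2)*63 = 441/2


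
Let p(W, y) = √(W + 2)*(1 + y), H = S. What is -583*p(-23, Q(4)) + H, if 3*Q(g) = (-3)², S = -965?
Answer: -965 - 2332*I*√21 ≈ -965.0 - 10687.0*I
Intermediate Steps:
H = -965
Q(g) = 3 (Q(g) = (⅓)*(-3)² = (⅓)*9 = 3)
p(W, y) = √(2 + W)*(1 + y)
-583*p(-23, Q(4)) + H = -583*√(2 - 23)*(1 + 3) - 965 = -583*√(-21)*4 - 965 = -583*I*√21*4 - 965 = -2332*I*√21 - 965 = -965 - 2332*I*√21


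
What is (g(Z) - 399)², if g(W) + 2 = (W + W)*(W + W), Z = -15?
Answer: 249001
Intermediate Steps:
g(W) = -2 + 4*W² (g(W) = -2 + (W + W)*(W + W) = -2 + (2*W)*(2*W) = -2 + 4*W²)
(g(Z) - 399)² = ((-2 + 4*(-15)²) - 399)² = ((-2 + 4*225) - 399)² = ((-2 + 900) - 399)² = (898 - 399)² = 499² = 249001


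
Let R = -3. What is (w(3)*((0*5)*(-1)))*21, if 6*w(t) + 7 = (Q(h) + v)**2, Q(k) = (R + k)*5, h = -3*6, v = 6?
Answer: 0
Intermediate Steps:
h = -18
Q(k) = -15 + 5*k (Q(k) = (-3 + k)*5 = -15 + 5*k)
w(t) = 4897/3 (w(t) = -7/6 + ((-15 + 5*(-18)) + 6)**2/6 = -7/6 + ((-15 - 90) + 6)**2/6 = -7/6 + (-105 + 6)**2/6 = -7/6 + (1/6)*(-99)**2 = -7/6 + (1/6)*9801 = -7/6 + 3267/2 = 4897/3)
(w(3)*((0*5)*(-1)))*21 = (4897*((0*5)*(-1))/3)*21 = (4897*(0*(-1))/3)*21 = ((4897/3)*0)*21 = 0*21 = 0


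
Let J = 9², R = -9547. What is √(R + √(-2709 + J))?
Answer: √(-9547 + 6*I*√73) ≈ 0.2623 + 97.709*I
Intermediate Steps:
J = 81
√(R + √(-2709 + J)) = √(-9547 + √(-2709 + 81)) = √(-9547 + √(-2628)) = √(-9547 + 6*I*√73)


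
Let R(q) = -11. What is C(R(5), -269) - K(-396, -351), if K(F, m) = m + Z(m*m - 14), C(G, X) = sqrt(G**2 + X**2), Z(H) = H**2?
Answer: -15175036618 + sqrt(72482) ≈ -1.5175e+10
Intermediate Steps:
K(F, m) = m + (-14 + m**2)**2 (K(F, m) = m + (m*m - 14)**2 = m + (m**2 - 14)**2 = m + (-14 + m**2)**2)
C(R(5), -269) - K(-396, -351) = sqrt((-11)**2 + (-269)**2) - (-351 + (-14 + (-351)**2)**2) = sqrt(121 + 72361) - (-351 + (-14 + 123201)**2) = sqrt(72482) - (-351 + 123187**2) = sqrt(72482) - (-351 + 15175036969) = sqrt(72482) - 1*15175036618 = sqrt(72482) - 15175036618 = -15175036618 + sqrt(72482)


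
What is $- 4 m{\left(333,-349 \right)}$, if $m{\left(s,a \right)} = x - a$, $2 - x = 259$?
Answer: $-368$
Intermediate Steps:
$x = -257$ ($x = 2 - 259 = -257$)
$m{\left(s,a \right)} = -257 - a$
$- 4 m{\left(333,-349 \right)} = - 4 \left(-257 - -349\right) = - 4 \left(-257 + 349\right) = \left(-4\right) 92 = -368$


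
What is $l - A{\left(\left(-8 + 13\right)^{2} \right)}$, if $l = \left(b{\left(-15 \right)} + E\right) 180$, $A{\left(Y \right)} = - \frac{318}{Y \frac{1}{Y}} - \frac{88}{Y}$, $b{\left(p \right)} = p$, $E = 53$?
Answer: $\frac{179038}{25} \approx 7161.5$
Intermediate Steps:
$A{\left(Y \right)} = -318 - \frac{88}{Y}$ ($A{\left(Y \right)} = - \frac{318}{1} - \frac{88}{Y} = \left(-318\right) 1 - \frac{88}{Y} = -318 - \frac{88}{Y}$)
$l = 6840$ ($l = \left(-15 + 53\right) 180 = 38 \cdot 180 = 6840$)
$l - A{\left(\left(-8 + 13\right)^{2} \right)} = 6840 - \left(-318 - \frac{88}{\left(-8 + 13\right)^{2}}\right) = 6840 - \left(-318 - \frac{88}{5^{2}}\right) = 6840 - \left(-318 - \frac{88}{25}\right) = 6840 - - \frac{8038}{25} = 6840 + \frac{8038}{25} = \frac{179038}{25}$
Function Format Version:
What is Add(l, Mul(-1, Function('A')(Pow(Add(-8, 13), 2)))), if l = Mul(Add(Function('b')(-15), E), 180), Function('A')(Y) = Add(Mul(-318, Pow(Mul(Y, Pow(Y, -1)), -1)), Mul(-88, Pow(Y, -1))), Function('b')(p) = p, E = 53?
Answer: Rational(179038, 25) ≈ 7161.5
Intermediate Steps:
Function('A')(Y) = Add(-318, Mul(-88, Pow(Y, -1))) (Function('A')(Y) = Add(Mul(-318, Pow(1, -1)), Mul(-88, Pow(Y, -1))) = Add(Mul(-318, 1), Mul(-88, Pow(Y, -1))) = Add(-318, Mul(-88, Pow(Y, -1))))
l = 6840 (l = Mul(Add(-15, 53), 180) = Mul(38, 180) = 6840)
Add(l, Mul(-1, Function('A')(Pow(Add(-8, 13), 2)))) = Add(6840, Mul(-1, Add(-318, Mul(-88, Pow(Pow(Add(-8, 13), 2), -1))))) = Add(6840, Mul(-1, Add(-318, Mul(-88, Pow(Pow(5, 2), -1))))) = Add(6840, Mul(-1, Add(-318, Mul(-88, Pow(25, -1))))) = Add(6840, Mul(-1, Add(-318, Mul(-88, Rational(1, 25))))) = Add(6840, Mul(-1, Add(-318, Rational(-88, 25)))) = Add(6840, Mul(-1, Rational(-8038, 25))) = Add(6840, Rational(8038, 25)) = Rational(179038, 25)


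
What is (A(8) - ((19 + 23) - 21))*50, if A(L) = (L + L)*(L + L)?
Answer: 11750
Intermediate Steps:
A(L) = 4*L² (A(L) = (2*L)*(2*L) = 4*L²)
(A(8) - ((19 + 23) - 21))*50 = (4*8² - ((19 + 23) - 21))*50 = (4*64 - (42 - 21))*50 = (256 - 1*21)*50 = (256 - 21)*50 = 235*50 = 11750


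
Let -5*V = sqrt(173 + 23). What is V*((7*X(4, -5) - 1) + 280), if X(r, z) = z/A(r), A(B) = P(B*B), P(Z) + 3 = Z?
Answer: -50288/65 ≈ -773.66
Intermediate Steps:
P(Z) = -3 + Z
A(B) = -3 + B**2 (A(B) = -3 + B*B = -3 + B**2)
X(r, z) = z/(-3 + r**2)
V = -14/5 (V = -sqrt(173 + 23)/5 = -sqrt(196)/5 = -1/5*14 = -14/5 ≈ -2.8000)
V*((7*X(4, -5) - 1) + 280) = -14*((7*(-5/(-3 + 4**2)) - 1) + 280)/5 = -14*((7*(-5/(-3 + 16)) - 1) + 280)/5 = -14*((7*(-5/13) - 1) + 280)/5 = -14*((-35/13 - 1) + 280)/5 = -14*(-48/13 + 280)/5 = -14/5*3592/13 = -50288/65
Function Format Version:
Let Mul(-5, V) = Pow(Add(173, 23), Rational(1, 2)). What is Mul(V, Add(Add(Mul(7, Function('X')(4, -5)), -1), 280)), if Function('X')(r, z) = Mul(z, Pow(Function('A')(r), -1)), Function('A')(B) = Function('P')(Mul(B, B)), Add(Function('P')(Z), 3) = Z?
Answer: Rational(-50288, 65) ≈ -773.66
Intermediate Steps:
Function('P')(Z) = Add(-3, Z)
Function('A')(B) = Add(-3, Pow(B, 2)) (Function('A')(B) = Add(-3, Mul(B, B)) = Add(-3, Pow(B, 2)))
Function('X')(r, z) = Mul(z, Pow(Add(-3, Pow(r, 2)), -1))
V = Rational(-14, 5) (V = Mul(Rational(-1, 5), Pow(Add(173, 23), Rational(1, 2))) = Mul(Rational(-1, 5), Pow(196, Rational(1, 2))) = Mul(Rational(-1, 5), 14) = Rational(-14, 5) ≈ -2.8000)
Mul(V, Add(Add(Mul(7, Function('X')(4, -5)), -1), 280)) = Mul(Rational(-14, 5), Add(Add(Mul(7, Mul(-5, Pow(Add(-3, Pow(4, 2)), -1))), -1), 280)) = Mul(Rational(-14, 5), Add(Add(Mul(7, Mul(-5, Pow(Add(-3, 16), -1))), -1), 280)) = Mul(Rational(-14, 5), Add(Add(Mul(7, Mul(-5, Pow(13, -1))), -1), 280)) = Mul(Rational(-14, 5), Add(Add(Mul(7, Mul(-5, Rational(1, 13))), -1), 280)) = Mul(Rational(-14, 5), Add(Add(Mul(7, Rational(-5, 13)), -1), 280)) = Mul(Rational(-14, 5), Add(Add(Rational(-35, 13), -1), 280)) = Mul(Rational(-14, 5), Add(Rational(-48, 13), 280)) = Mul(Rational(-14, 5), Rational(3592, 13)) = Rational(-50288, 65)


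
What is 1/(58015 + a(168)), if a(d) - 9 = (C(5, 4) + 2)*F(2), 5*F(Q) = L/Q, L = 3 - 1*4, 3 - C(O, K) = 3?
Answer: 5/290119 ≈ 1.7234e-5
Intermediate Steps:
C(O, K) = 0 (C(O, K) = 3 - 1*3 = 3 - 3 = 0)
L = -1 (L = 3 - 4 = -1)
F(Q) = -1/(5*Q) (F(Q) = (-1/Q)/5 = -1/(5*Q))
a(d) = 44/5 (a(d) = 9 + (0 + 2)*(-⅕/2) = 9 + 2*(-⅕*½) = 9 + 2*(-⅒) = 9 - ⅕ = 44/5)
1/(58015 + a(168)) = 1/(58015 + 44/5) = 1/(290119/5) = 5/290119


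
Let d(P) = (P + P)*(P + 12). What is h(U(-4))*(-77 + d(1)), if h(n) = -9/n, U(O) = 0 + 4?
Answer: 459/4 ≈ 114.75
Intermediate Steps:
d(P) = 2*P*(12 + P) (d(P) = (2*P)*(12 + P) = 2*P*(12 + P))
U(O) = 4
h(U(-4))*(-77 + d(1)) = (-9/4)*(-77 + 2*1*(12 + 1)) = (-9*¼)*(-77 + 2*1*13) = -9*(-77 + 26)/4 = -9/4*(-51) = 459/4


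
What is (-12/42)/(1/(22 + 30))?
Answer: -104/7 ≈ -14.857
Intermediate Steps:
(-12/42)/(1/(22 + 30)) = ((1/42)*(-12))/(1/52) = -2/(7*1/52) = -2/7*52 = -104/7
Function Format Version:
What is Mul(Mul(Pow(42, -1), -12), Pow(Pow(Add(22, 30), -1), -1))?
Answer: Rational(-104, 7) ≈ -14.857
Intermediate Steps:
Mul(Mul(Pow(42, -1), -12), Pow(Pow(Add(22, 30), -1), -1)) = Mul(Mul(Rational(1, 42), -12), Pow(Pow(52, -1), -1)) = Mul(Rational(-2, 7), Pow(Rational(1, 52), -1)) = Mul(Rational(-2, 7), 52) = Rational(-104, 7)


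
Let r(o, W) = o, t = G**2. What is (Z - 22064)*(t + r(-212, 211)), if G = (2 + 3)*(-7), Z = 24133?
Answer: 2095897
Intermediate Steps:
G = -35 (G = 5*(-7) = -35)
t = 1225 (t = (-35)**2 = 1225)
(Z - 22064)*(t + r(-212, 211)) = (24133 - 22064)*(1225 - 212) = 2069*1013 = 2095897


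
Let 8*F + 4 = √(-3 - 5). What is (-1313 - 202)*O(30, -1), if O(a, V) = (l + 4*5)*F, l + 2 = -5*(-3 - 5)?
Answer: 43935 - 43935*I*√2/2 ≈ 43935.0 - 31067.0*I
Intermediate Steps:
F = -½ + I*√2/4 (F = -½ + √(-3 - 5)/8 = -½ + √(-8)/8 = -½ + (2*I*√2)/8 = -½ + I*√2/4 ≈ -0.5 + 0.35355*I)
l = 38 (l = -2 - 5*(-3 - 5) = -2 - 5*(-8) = -2 + 40 = 38)
O(a, V) = -29 + 29*I*√2/2 (O(a, V) = (38 + 4*5)*(-½ + I*√2/4) = (38 + 20)*(-½ + I*√2/4) = 58*(-½ + I*√2/4) = -29 + 29*I*√2/2)
(-1313 - 202)*O(30, -1) = (-1313 - 202)*(-29 + 29*I*√2/2) = -1515*(-29 + 29*I*√2/2) = 43935 - 43935*I*√2/2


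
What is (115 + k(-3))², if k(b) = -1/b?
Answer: 119716/9 ≈ 13302.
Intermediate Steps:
(115 + k(-3))² = (115 - 1/(-3))² = (115 - 1*(-⅓))² = (115 + ⅓)² = (346/3)² = 119716/9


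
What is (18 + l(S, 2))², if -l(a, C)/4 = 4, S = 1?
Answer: 4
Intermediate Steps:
l(a, C) = -16 (l(a, C) = -4*4 = -16)
(18 + l(S, 2))² = (18 - 16)² = 2² = 4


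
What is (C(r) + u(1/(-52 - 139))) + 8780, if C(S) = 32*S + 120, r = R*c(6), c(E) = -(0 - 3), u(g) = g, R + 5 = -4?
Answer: 1534875/191 ≈ 8036.0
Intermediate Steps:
R = -9 (R = -5 - 4 = -9)
c(E) = 3 (c(E) = -1*(-3) = 3)
r = -27 (r = -9*3 = -27)
C(S) = 120 + 32*S
(C(r) + u(1/(-52 - 139))) + 8780 = ((120 + 32*(-27)) + 1/(-52 - 139)) + 8780 = ((120 - 864) + 1/(-191)) + 8780 = (-744 - 1/191) + 8780 = -142105/191 + 8780 = 1534875/191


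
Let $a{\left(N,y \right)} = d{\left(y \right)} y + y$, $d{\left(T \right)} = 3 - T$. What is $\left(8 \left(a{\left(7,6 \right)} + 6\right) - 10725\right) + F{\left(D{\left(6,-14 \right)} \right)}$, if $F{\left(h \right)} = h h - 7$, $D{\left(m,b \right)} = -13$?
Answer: $-10611$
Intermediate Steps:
$a{\left(N,y \right)} = y + y \left(3 - y\right)$ ($a{\left(N,y \right)} = \left(3 - y\right) y + y = y \left(3 - y\right) + y = y + y \left(3 - y\right)$)
$F{\left(h \right)} = -7 + h^{2}$ ($F{\left(h \right)} = h^{2} - 7 = -7 + h^{2}$)
$\left(8 \left(a{\left(7,6 \right)} + 6\right) - 10725\right) + F{\left(D{\left(6,-14 \right)} \right)} = \left(8 \left(6 \left(4 - 6\right) + 6\right) - 10725\right) - \left(7 - \left(-13\right)^{2}\right) = \left(8 \left(6 \left(4 - 6\right) + 6\right) - 10725\right) + \left(-7 + 169\right) = \left(8 \left(6 \left(-2\right) + 6\right) - 10725\right) + 162 = \left(8 \left(-12 + 6\right) - 10725\right) + 162 = \left(8 \left(-6\right) - 10725\right) + 162 = \left(-48 - 10725\right) + 162 = -10773 + 162 = -10611$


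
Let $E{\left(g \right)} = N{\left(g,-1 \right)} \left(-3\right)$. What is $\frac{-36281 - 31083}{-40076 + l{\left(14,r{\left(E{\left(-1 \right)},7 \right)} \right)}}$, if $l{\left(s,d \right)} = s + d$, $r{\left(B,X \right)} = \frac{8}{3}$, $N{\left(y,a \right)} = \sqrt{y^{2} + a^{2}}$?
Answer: $\frac{101046}{60089} \approx 1.6816$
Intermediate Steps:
$N{\left(y,a \right)} = \sqrt{a^{2} + y^{2}}$
$E{\left(g \right)} = - 3 \sqrt{1 + g^{2}}$ ($E{\left(g \right)} = \sqrt{\left(-1\right)^{2} + g^{2}} \left(-3\right) = \sqrt{1 + g^{2}} \left(-3\right) = - 3 \sqrt{1 + g^{2}}$)
$r{\left(B,X \right)} = \frac{8}{3}$ ($r{\left(B,X \right)} = 8 \cdot \frac{1}{3} = \frac{8}{3}$)
$l{\left(s,d \right)} = d + s$
$\frac{-36281 - 31083}{-40076 + l{\left(14,r{\left(E{\left(-1 \right)},7 \right)} \right)}} = \frac{-36281 - 31083}{-40076 + \left(\frac{8}{3} + 14\right)} = - \frac{67364}{-40076 + \frac{50}{3}} = - \frac{67364}{- \frac{120178}{3}} = \left(-67364\right) \left(- \frac{3}{120178}\right) = \frac{101046}{60089}$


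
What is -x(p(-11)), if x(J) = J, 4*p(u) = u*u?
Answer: -121/4 ≈ -30.250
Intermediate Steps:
p(u) = u²/4 (p(u) = (u*u)/4 = u²/4)
-x(p(-11)) = -(-11)²/4 = -121/4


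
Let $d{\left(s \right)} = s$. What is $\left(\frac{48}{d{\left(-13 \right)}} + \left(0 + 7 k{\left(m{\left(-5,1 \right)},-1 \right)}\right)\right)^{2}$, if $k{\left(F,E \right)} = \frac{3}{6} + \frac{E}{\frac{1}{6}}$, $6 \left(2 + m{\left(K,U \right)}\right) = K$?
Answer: $\frac{1203409}{676} \approx 1780.2$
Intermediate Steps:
$m{\left(K,U \right)} = -2 + \frac{K}{6}$
$k{\left(F,E \right)} = \frac{1}{2} + 6 E$ ($k{\left(F,E \right)} = 3 \cdot \frac{1}{6} + E \frac{1}{\frac{1}{6}} = \frac{1}{2} + E 6 = \frac{1}{2} + 6 E$)
$\left(\frac{48}{d{\left(-13 \right)}} + \left(0 + 7 k{\left(m{\left(-5,1 \right)},-1 \right)}\right)\right)^{2} = \left(\frac{48}{-13} + \left(0 + 7 \left(\frac{1}{2} + 6 \left(-1\right)\right)\right)\right)^{2} = \left(48 \left(- \frac{1}{13}\right) + \left(0 + 7 \left(\frac{1}{2} - 6\right)\right)\right)^{2} = \left(- \frac{48}{13} + \left(0 + 7 \left(- \frac{11}{2}\right)\right)\right)^{2} = \left(- \frac{48}{13} + \left(0 - \frac{77}{2}\right)\right)^{2} = \left(- \frac{48}{13} - \frac{77}{2}\right)^{2} = \left(- \frac{1097}{26}\right)^{2} = \frac{1203409}{676}$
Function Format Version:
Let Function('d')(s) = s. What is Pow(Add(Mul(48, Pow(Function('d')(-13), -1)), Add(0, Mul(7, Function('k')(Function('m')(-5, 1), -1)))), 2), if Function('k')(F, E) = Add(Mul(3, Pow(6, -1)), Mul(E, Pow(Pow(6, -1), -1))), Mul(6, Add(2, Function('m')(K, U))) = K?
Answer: Rational(1203409, 676) ≈ 1780.2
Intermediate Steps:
Function('m')(K, U) = Add(-2, Mul(Rational(1, 6), K))
Function('k')(F, E) = Add(Rational(1, 2), Mul(6, E)) (Function('k')(F, E) = Add(Mul(3, Rational(1, 6)), Mul(E, Pow(Rational(1, 6), -1))) = Add(Rational(1, 2), Mul(E, 6)) = Add(Rational(1, 2), Mul(6, E)))
Pow(Add(Mul(48, Pow(Function('d')(-13), -1)), Add(0, Mul(7, Function('k')(Function('m')(-5, 1), -1)))), 2) = Pow(Add(Mul(48, Pow(-13, -1)), Add(0, Mul(7, Add(Rational(1, 2), Mul(6, -1))))), 2) = Pow(Add(Mul(48, Rational(-1, 13)), Add(0, Mul(7, Add(Rational(1, 2), -6)))), 2) = Pow(Add(Rational(-48, 13), Add(0, Mul(7, Rational(-11, 2)))), 2) = Pow(Add(Rational(-48, 13), Add(0, Rational(-77, 2))), 2) = Pow(Add(Rational(-48, 13), Rational(-77, 2)), 2) = Pow(Rational(-1097, 26), 2) = Rational(1203409, 676)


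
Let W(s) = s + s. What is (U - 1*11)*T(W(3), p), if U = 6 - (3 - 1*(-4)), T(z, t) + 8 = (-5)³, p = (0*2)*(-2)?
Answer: 1596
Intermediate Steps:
p = 0 (p = 0*(-2) = 0)
W(s) = 2*s
T(z, t) = -133 (T(z, t) = -8 + (-5)³ = -8 - 125 = -133)
U = -1 (U = 6 - (3 + 4) = 6 - 1*7 = 6 - 7 = -1)
(U - 1*11)*T(W(3), p) = (-1 - 1*11)*(-133) = (-1 - 11)*(-133) = -12*(-133) = 1596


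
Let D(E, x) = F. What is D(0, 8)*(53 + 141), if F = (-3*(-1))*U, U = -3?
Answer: -1746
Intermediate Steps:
F = -9 (F = -3*(-1)*(-3) = 3*(-3) = -9)
D(E, x) = -9
D(0, 8)*(53 + 141) = -9*(53 + 141) = -9*194 = -1746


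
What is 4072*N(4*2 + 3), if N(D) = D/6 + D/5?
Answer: 246356/15 ≈ 16424.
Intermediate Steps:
N(D) = 11*D/30 (N(D) = D*(⅙) + D*(⅕) = D/6 + D/5 = 11*D/30)
4072*N(4*2 + 3) = 4072*(11*(4*2 + 3)/30) = 4072*(11*(8 + 3)/30) = 4072*((11/30)*11) = 4072*(121/30) = 246356/15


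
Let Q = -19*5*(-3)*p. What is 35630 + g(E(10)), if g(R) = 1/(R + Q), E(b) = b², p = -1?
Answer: 6591549/185 ≈ 35630.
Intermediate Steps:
Q = -285 (Q = -19*5*(-3)*(-1) = -(-285)*(-1) = -19*15 = -285)
g(R) = 1/(-285 + R) (g(R) = 1/(R - 285) = 1/(-285 + R))
35630 + g(E(10)) = 35630 + 1/(-285 + 10²) = 35630 + 1/(-285 + 100) = 35630 + 1/(-185) = 35630 - 1/185 = 6591549/185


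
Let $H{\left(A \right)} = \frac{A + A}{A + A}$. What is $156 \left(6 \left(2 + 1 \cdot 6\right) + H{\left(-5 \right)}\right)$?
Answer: $7644$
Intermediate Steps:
$H{\left(A \right)} = 1$ ($H{\left(A \right)} = \frac{2 A}{2 A} = 2 A \frac{1}{2 A} = 1$)
$156 \left(6 \left(2 + 1 \cdot 6\right) + H{\left(-5 \right)}\right) = 156 \left(6 \left(2 + 1 \cdot 6\right) + 1\right) = 156 \left(6 \left(2 + 6\right) + 1\right) = 156 \left(6 \cdot 8 + 1\right) = 156 \left(48 + 1\right) = 156 \cdot 49 = 7644$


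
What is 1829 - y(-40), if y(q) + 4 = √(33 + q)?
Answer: 1833 - I*√7 ≈ 1833.0 - 2.6458*I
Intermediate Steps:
y(q) = -4 + √(33 + q)
1829 - y(-40) = 1829 - (-4 + √(33 - 40)) = 1829 - (-4 + √(-7)) = 1829 - (-4 + I*√7) = 1829 + (4 - I*√7) = 1833 - I*√7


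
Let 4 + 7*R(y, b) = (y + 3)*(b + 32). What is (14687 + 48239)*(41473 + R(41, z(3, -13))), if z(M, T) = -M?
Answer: 18348151858/7 ≈ 2.6212e+9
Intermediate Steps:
R(y, b) = -4/7 + (3 + y)*(32 + b)/7 (R(y, b) = -4/7 + ((y + 3)*(b + 32))/7 = -4/7 + ((3 + y)*(32 + b))/7 = -4/7 + (3 + y)*(32 + b)/7)
(14687 + 48239)*(41473 + R(41, z(3, -13))) = (14687 + 48239)*(41473 + (92/7 + 3*(-1*3)/7 + (32/7)*41 + (⅐)*(-1*3)*41)) = 62926*(41473 + (92/7 + (3/7)*(-3) + 1312/7 + (⅐)*(-3)*41)) = 62926*(41473 + (92/7 - 9/7 + 1312/7 - 123/7)) = 62926*(41473 + 1272/7) = 62926*(291583/7) = 18348151858/7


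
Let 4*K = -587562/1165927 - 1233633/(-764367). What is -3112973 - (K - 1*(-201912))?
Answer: -3938950544249227799/1188261497612 ≈ -3.3149e+6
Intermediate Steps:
K = 329737673179/1188261497612 (K = (-587562/1165927 - 1233633/(-764367))/4 = (-587562*1/1165927 - 1233633*(-1/764367))/4 = (-587562/1165927 + 411211/254789)/4 = (¼)*(329737673179/297065374403) = 329737673179/1188261497612 ≈ 0.27750)
-3112973 - (K - 1*(-201912)) = -3112973 - (329737673179/1188261497612 - 1*(-201912)) = -3112973 - (329737673179/1188261497612 + 201912) = -3112973 - 1*239924585243507323/1188261497612 = -3112973 - 239924585243507323/1188261497612 = -3938950544249227799/1188261497612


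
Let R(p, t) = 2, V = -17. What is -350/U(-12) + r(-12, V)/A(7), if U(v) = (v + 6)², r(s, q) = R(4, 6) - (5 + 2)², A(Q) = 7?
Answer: -2071/126 ≈ -16.436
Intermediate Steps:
r(s, q) = -47 (r(s, q) = 2 - (5 + 2)² = 2 - 1*7² = 2 - 1*49 = 2 - 49 = -47)
U(v) = (6 + v)²
-350/U(-12) + r(-12, V)/A(7) = -350/(6 - 12)² - 47/7 = -350/((-6)²) - 47*⅐ = -350/36 - 47/7 = -350*1/36 - 47/7 = -175/18 - 47/7 = -2071/126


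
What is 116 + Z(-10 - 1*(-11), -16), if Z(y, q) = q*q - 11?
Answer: 361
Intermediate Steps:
Z(y, q) = -11 + q**2 (Z(y, q) = q**2 - 11 = -11 + q**2)
116 + Z(-10 - 1*(-11), -16) = 116 + (-11 + (-16)**2) = 116 + (-11 + 256) = 116 + 245 = 361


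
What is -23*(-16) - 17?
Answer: 351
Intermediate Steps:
-23*(-16) - 17 = 368 - 17 = 351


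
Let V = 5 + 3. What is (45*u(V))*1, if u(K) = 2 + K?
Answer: 450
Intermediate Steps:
V = 8
(45*u(V))*1 = (45*(2 + 8))*1 = (45*10)*1 = 450*1 = 450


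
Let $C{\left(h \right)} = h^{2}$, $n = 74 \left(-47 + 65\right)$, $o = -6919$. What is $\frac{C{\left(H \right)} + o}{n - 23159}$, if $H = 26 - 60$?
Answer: $\frac{5763}{21827} \approx 0.26403$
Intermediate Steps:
$n = 1332$ ($n = 74 \cdot 18 = 1332$)
$H = -34$ ($H = 26 - 60 = -34$)
$\frac{C{\left(H \right)} + o}{n - 23159} = \frac{\left(-34\right)^{2} - 6919}{1332 - 23159} = \frac{1156 - 6919}{-21827} = \left(-5763\right) \left(- \frac{1}{21827}\right) = \frac{5763}{21827}$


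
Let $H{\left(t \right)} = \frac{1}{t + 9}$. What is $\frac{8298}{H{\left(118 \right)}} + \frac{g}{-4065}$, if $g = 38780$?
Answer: $\frac{856769042}{813} \approx 1.0538 \cdot 10^{6}$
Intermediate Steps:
$H{\left(t \right)} = \frac{1}{9 + t}$
$\frac{8298}{H{\left(118 \right)}} + \frac{g}{-4065} = \frac{8298}{\frac{1}{9 + 118}} + \frac{38780}{-4065} = \frac{8298}{\frac{1}{127}} + 38780 \left(- \frac{1}{4065}\right) = 8298 \frac{1}{\frac{1}{127}} - \frac{7756}{813} = 8298 \cdot 127 - \frac{7756}{813} = 1053846 - \frac{7756}{813} = \frac{856769042}{813}$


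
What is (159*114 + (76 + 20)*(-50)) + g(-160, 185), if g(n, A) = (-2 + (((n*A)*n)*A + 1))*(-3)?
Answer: -2628466671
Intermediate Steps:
g(n, A) = 3 - 3*A**2*n**2 (g(n, A) = (-2 + (((A*n)*n)*A + 1))*(-3) = (-2 + ((A*n**2)*A + 1))*(-3) = (-2 + (A**2*n**2 + 1))*(-3) = (-2 + (1 + A**2*n**2))*(-3) = (-1 + A**2*n**2)*(-3) = 3 - 3*A**2*n**2)
(159*114 + (76 + 20)*(-50)) + g(-160, 185) = (159*114 + (76 + 20)*(-50)) + (3 - 3*185**2*(-160)**2) = (18126 + 96*(-50)) + (3 - 3*34225*25600) = (18126 - 4800) + (3 - 2628480000) = 13326 - 2628479997 = -2628466671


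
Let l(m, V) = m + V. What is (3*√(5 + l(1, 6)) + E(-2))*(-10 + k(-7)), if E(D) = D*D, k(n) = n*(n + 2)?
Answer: 100 + 150*√3 ≈ 359.81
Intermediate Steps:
l(m, V) = V + m
k(n) = n*(2 + n)
E(D) = D²
(3*√(5 + l(1, 6)) + E(-2))*(-10 + k(-7)) = (3*√(5 + (6 + 1)) + (-2)²)*(-10 - 7*(2 - 7)) = (3*√(5 + 7) + 4)*(-10 - 7*(-5)) = (3*√12 + 4)*(-10 + 35) = (3*(2*√3) + 4)*25 = (6*√3 + 4)*25 = (4 + 6*√3)*25 = 100 + 150*√3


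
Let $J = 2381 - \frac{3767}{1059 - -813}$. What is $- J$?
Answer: $- \frac{4453465}{1872} \approx -2379.0$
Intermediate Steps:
$J = \frac{4453465}{1872}$ ($J = 2381 - \frac{3767}{1059 + 813} = 2381 - \frac{3767}{1872} = \frac{4453465}{1872} \approx 2379.0$)
$- J = \left(-1\right) \frac{4453465}{1872} = - \frac{4453465}{1872}$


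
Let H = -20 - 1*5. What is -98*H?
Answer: 2450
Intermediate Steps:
H = -25 (H = -20 - 5 = -25)
-98*H = -98*(-25) = 2450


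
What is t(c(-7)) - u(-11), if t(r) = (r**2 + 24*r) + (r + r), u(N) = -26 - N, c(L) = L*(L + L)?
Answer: 12167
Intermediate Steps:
c(L) = 2*L**2 (c(L) = L*(2*L) = 2*L**2)
t(r) = r**2 + 26*r (t(r) = (r**2 + 24*r) + 2*r = r**2 + 26*r)
t(c(-7)) - u(-11) = (2*(-7)**2)*(26 + 2*(-7)**2) - (-26 - 1*(-11)) = (2*49)*(26 + 2*49) - (-26 + 11) = 98*(26 + 98) - 1*(-15) = 98*124 + 15 = 12152 + 15 = 12167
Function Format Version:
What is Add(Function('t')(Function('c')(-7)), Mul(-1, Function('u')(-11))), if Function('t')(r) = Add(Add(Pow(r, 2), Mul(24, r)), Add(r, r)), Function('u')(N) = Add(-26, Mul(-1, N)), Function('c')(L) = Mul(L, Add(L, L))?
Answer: 12167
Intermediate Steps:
Function('c')(L) = Mul(2, Pow(L, 2)) (Function('c')(L) = Mul(L, Mul(2, L)) = Mul(2, Pow(L, 2)))
Function('t')(r) = Add(Pow(r, 2), Mul(26, r)) (Function('t')(r) = Add(Add(Pow(r, 2), Mul(24, r)), Mul(2, r)) = Add(Pow(r, 2), Mul(26, r)))
Add(Function('t')(Function('c')(-7)), Mul(-1, Function('u')(-11))) = Add(Mul(Mul(2, Pow(-7, 2)), Add(26, Mul(2, Pow(-7, 2)))), Mul(-1, Add(-26, Mul(-1, -11)))) = Add(Mul(Mul(2, 49), Add(26, Mul(2, 49))), Mul(-1, Add(-26, 11))) = Add(Mul(98, Add(26, 98)), Mul(-1, -15)) = Add(Mul(98, 124), 15) = Add(12152, 15) = 12167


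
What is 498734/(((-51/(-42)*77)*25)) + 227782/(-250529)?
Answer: 861002698/4052675 ≈ 212.45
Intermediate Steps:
498734/(((-51/(-42)*77)*25)) + 227782/(-250529) = 498734/(((-51*(-1/42)*77)*25)) + 227782*(-1/250529) = 498734/((((17/14)*77)*25)) - 227782/250529 = 498734/(((187/2)*25)) - 227782/250529 = 498734/(4675/2) - 227782/250529 = 498734*(2/4675) - 227782/250529 = 997468/4675 - 227782/250529 = 861002698/4052675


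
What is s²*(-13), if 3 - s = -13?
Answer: -3328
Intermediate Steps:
s = 16 (s = 3 - 1*(-13) = 3 + 13 = 16)
s²*(-13) = 16²*(-13) = 256*(-13) = -3328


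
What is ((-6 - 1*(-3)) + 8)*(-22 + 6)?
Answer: -80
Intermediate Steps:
((-6 - 1*(-3)) + 8)*(-22 + 6) = ((-6 + 3) + 8)*(-16) = (-3 + 8)*(-16) = 5*(-16) = -80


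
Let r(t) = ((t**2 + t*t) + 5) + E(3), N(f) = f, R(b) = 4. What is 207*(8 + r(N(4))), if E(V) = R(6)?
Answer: 10143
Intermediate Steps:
E(V) = 4
r(t) = 9 + 2*t**2 (r(t) = ((t**2 + t*t) + 5) + 4 = ((t**2 + t**2) + 5) + 4 = (2*t**2 + 5) + 4 = (5 + 2*t**2) + 4 = 9 + 2*t**2)
207*(8 + r(N(4))) = 207*(8 + (9 + 2*4**2)) = 207*(8 + (9 + 2*16)) = 207*(8 + (9 + 32)) = 207*(8 + 41) = 207*49 = 10143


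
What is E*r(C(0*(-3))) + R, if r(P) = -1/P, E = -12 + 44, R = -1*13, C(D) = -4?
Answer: -5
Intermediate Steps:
R = -13
E = 32
E*r(C(0*(-3))) + R = 32*(-1/(-4)) - 13 = 32*(-1*(-¼)) - 13 = 32*(¼) - 13 = 8 - 13 = -5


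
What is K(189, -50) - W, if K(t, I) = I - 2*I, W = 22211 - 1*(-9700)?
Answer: -31861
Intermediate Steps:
W = 31911 (W = 22211 + 9700 = 31911)
K(t, I) = -I
K(189, -50) - W = -1*(-50) - 1*31911 = 50 - 31911 = -31861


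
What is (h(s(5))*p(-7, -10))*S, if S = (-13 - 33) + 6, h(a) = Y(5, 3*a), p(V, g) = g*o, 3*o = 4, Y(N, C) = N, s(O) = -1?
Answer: 8000/3 ≈ 2666.7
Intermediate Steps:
o = 4/3 (o = (1/3)*4 = 4/3 ≈ 1.3333)
p(V, g) = 4*g/3 (p(V, g) = g*(4/3) = 4*g/3)
h(a) = 5
S = -40 (S = -46 + 6 = -40)
(h(s(5))*p(-7, -10))*S = (5*((4/3)*(-10)))*(-40) = (5*(-40/3))*(-40) = -200/3*(-40) = 8000/3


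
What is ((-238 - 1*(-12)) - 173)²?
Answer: 159201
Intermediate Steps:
((-238 - 1*(-12)) - 173)² = ((-238 + 12) - 173)² = (-226 - 173)² = (-399)² = 159201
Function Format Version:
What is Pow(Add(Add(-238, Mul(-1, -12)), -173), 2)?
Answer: 159201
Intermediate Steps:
Pow(Add(Add(-238, Mul(-1, -12)), -173), 2) = Pow(Add(Add(-238, 12), -173), 2) = Pow(Add(-226, -173), 2) = Pow(-399, 2) = 159201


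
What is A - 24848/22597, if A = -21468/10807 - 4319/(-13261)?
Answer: -8939358031551/3238412835319 ≈ -2.7604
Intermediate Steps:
A = -238011715/143311627 (A = -21468*1/10807 - 4319*(-1/13261) = -21468/10807 + 4319/13261 = -238011715/143311627 ≈ -1.6608)
A - 24848/22597 = -238011715/143311627 - 24848/22597 = -8939358031551/3238412835319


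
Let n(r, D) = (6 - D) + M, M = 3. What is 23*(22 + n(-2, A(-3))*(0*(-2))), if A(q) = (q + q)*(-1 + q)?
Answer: 506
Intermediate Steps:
A(q) = 2*q*(-1 + q) (A(q) = (2*q)*(-1 + q) = 2*q*(-1 + q))
n(r, D) = 9 - D (n(r, D) = (6 - D) + 3 = 9 - D)
23*(22 + n(-2, A(-3))*(0*(-2))) = 23*(22 + (9 - 2*(-3)*(-1 - 3))*(0*(-2))) = 23*(22 + (9 - 2*(-3)*(-4))*0) = 23*(22 + (9 - 1*24)*0) = 23*(22 + (9 - 24)*0) = 23*(22 - 15*0) = 23*(22 + 0) = 23*22 = 506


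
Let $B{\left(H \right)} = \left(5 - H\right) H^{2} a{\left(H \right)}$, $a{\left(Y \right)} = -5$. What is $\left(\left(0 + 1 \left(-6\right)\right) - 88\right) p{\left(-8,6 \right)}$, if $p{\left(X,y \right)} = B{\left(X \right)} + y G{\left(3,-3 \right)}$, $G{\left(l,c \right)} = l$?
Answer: $389348$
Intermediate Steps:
$B{\left(H \right)} = - 5 H^{2} \left(5 - H\right)$ ($B{\left(H \right)} = \left(5 - H\right) H^{2} \left(-5\right) = H^{2} \left(5 - H\right) \left(-5\right) = - 5 H^{2} \left(5 - H\right)$)
$p{\left(X,y \right)} = 3 y + 5 X^{2} \left(-5 + X\right)$ ($p{\left(X,y \right)} = 5 X^{2} \left(-5 + X\right) + y 3 = 5 X^{2} \left(-5 + X\right) + 3 y = 3 y + 5 X^{2} \left(-5 + X\right)$)
$\left(\left(0 + 1 \left(-6\right)\right) - 88\right) p{\left(-8,6 \right)} = \left(\left(0 + 1 \left(-6\right)\right) - 88\right) \left(3 \cdot 6 + 5 \left(-8\right)^{2} \left(-5 - 8\right)\right) = \left(\left(0 - 6\right) - 88\right) \left(18 + 5 \cdot 64 \left(-13\right)\right) = \left(-6 - 88\right) \left(18 - 4160\right) = \left(-94\right) \left(-4142\right) = 389348$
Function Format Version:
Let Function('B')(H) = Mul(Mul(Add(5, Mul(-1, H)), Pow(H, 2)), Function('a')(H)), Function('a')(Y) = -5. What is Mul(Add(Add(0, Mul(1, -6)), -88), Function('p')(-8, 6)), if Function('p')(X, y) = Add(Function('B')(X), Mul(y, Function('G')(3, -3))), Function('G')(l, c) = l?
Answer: 389348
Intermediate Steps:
Function('B')(H) = Mul(-5, Pow(H, 2), Add(5, Mul(-1, H))) (Function('B')(H) = Mul(Mul(Add(5, Mul(-1, H)), Pow(H, 2)), -5) = Mul(Mul(Pow(H, 2), Add(5, Mul(-1, H))), -5) = Mul(-5, Pow(H, 2), Add(5, Mul(-1, H))))
Function('p')(X, y) = Add(Mul(3, y), Mul(5, Pow(X, 2), Add(-5, X))) (Function('p')(X, y) = Add(Mul(5, Pow(X, 2), Add(-5, X)), Mul(y, 3)) = Add(Mul(5, Pow(X, 2), Add(-5, X)), Mul(3, y)) = Add(Mul(3, y), Mul(5, Pow(X, 2), Add(-5, X))))
Mul(Add(Add(0, Mul(1, -6)), -88), Function('p')(-8, 6)) = Mul(Add(Add(0, Mul(1, -6)), -88), Add(Mul(3, 6), Mul(5, Pow(-8, 2), Add(-5, -8)))) = Mul(Add(Add(0, -6), -88), Add(18, Mul(5, 64, -13))) = Mul(Add(-6, -88), Add(18, -4160)) = Mul(-94, -4142) = 389348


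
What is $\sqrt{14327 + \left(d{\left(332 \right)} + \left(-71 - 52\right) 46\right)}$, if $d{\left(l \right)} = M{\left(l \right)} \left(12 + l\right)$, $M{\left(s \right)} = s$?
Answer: $9 \sqrt{1517} \approx 350.54$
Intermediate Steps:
$d{\left(l \right)} = l \left(12 + l\right)$
$\sqrt{14327 + \left(d{\left(332 \right)} + \left(-71 - 52\right) 46\right)} = \sqrt{14327 + \left(332 \left(12 + 332\right) + \left(-71 - 52\right) 46\right)} = \sqrt{14327 + \left(332 \cdot 344 - 5658\right)} = \sqrt{14327 + \left(114208 - 5658\right)} = \sqrt{14327 + 108550} = \sqrt{122877} = 9 \sqrt{1517}$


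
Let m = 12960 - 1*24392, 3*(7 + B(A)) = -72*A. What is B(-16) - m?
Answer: 11809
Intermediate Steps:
B(A) = -7 - 24*A (B(A) = -7 + (-72*A)/3 = -7 - 24*A)
m = -11432 (m = 12960 - 24392 = -11432)
B(-16) - m = (-7 - 24*(-16)) - 1*(-11432) = (-7 + 384) + 11432 = 377 + 11432 = 11809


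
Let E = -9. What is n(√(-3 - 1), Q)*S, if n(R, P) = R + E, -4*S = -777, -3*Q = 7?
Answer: -6993/4 + 777*I/2 ≈ -1748.3 + 388.5*I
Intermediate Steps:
Q = -7/3 (Q = -⅓*7 = -7/3 ≈ -2.3333)
S = 777/4 (S = -¼*(-777) = 777/4 ≈ 194.25)
n(R, P) = -9 + R (n(R, P) = R - 9 = -9 + R)
n(√(-3 - 1), Q)*S = (-9 + √(-3 - 1))*(777/4) = (-9 + √(-4))*(777/4) = (-9 + 2*I)*(777/4) = -6993/4 + 777*I/2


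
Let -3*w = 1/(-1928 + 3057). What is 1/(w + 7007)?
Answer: 3387/23732708 ≈ 0.00014271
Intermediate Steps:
w = -1/3387 (w = -1/(3*(-1928 + 3057)) = -⅓/1129 = -⅓*1/1129 = -1/3387 ≈ -0.00029525)
1/(w + 7007) = 1/(-1/3387 + 7007) = 1/(23732708/3387) = 3387/23732708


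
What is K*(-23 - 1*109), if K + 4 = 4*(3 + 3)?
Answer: -2640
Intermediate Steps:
K = 20 (K = -4 + 4*(3 + 3) = -4 + 4*6 = -4 + 24 = 20)
K*(-23 - 1*109) = 20*(-23 - 1*109) = 20*(-23 - 109) = 20*(-132) = -2640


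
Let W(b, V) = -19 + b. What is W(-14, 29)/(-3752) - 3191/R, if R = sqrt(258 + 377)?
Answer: 33/3752 - 3191*sqrt(635)/635 ≈ -126.62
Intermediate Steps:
R = sqrt(635) ≈ 25.199
W(-14, 29)/(-3752) - 3191/R = (-19 - 14)/(-3752) - 3191*sqrt(635)/635 = -33*(-1/3752) - 3191*sqrt(635)/635 = 33/3752 - 3191*sqrt(635)/635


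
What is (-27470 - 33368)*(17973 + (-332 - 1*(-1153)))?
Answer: -1143389372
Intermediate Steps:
(-27470 - 33368)*(17973 + (-332 - 1*(-1153))) = -60838*(17973 + (-332 + 1153)) = -60838*(17973 + 821) = -60838*18794 = -1143389372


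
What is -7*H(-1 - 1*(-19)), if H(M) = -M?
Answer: 126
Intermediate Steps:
-7*H(-1 - 1*(-19)) = -(-7)*(-1 - 1*(-19)) = -(-7)*(-1 + 19) = -(-7)*18 = -7*(-18) = 126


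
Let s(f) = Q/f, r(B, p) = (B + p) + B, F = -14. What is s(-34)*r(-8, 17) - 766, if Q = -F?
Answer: -13029/17 ≈ -766.41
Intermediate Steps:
r(B, p) = p + 2*B
Q = 14 (Q = -1*(-14) = 14)
s(f) = 14/f
s(-34)*r(-8, 17) - 766 = (14/(-34))*(17 + 2*(-8)) - 766 = (14*(-1/34))*(17 - 16) - 766 = -7/17*1 - 766 = -7/17 - 766 = -13029/17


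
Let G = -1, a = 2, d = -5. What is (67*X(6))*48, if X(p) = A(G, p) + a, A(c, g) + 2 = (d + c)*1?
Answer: -19296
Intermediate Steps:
A(c, g) = -7 + c (A(c, g) = -2 + (-5 + c)*1 = -2 + (-5 + c) = -7 + c)
X(p) = -6 (X(p) = (-7 - 1) + 2 = -8 + 2 = -6)
(67*X(6))*48 = (67*(-6))*48 = -402*48 = -19296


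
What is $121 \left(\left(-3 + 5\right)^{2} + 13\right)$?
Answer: $2057$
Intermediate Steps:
$121 \left(\left(-3 + 5\right)^{2} + 13\right) = 121 \left(2^{2} + 13\right) = 121 \left(4 + 13\right) = 121 \cdot 17 = 2057$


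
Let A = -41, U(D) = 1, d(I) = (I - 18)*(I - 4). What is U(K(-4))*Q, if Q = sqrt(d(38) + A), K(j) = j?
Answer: 3*sqrt(71) ≈ 25.278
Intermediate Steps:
d(I) = (-18 + I)*(-4 + I)
Q = 3*sqrt(71) (Q = sqrt((72 + 38**2 - 22*38) - 41) = sqrt((72 + 1444 - 836) - 41) = sqrt(680 - 41) = sqrt(639) = 3*sqrt(71) ≈ 25.278)
U(K(-4))*Q = 1*(3*sqrt(71)) = 3*sqrt(71)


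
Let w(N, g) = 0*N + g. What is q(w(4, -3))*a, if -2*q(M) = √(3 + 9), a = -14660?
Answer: 14660*√3 ≈ 25392.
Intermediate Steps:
w(N, g) = g (w(N, g) = 0 + g = g)
q(M) = -√3 (q(M) = -√(3 + 9)/2 = -√3)
q(w(4, -3))*a = -√3*(-14660) = 14660*√3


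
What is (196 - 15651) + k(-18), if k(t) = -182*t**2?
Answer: -74423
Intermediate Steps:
(196 - 15651) + k(-18) = (196 - 15651) - 182*(-18)**2 = -15455 - 182*324 = -15455 - 58968 = -74423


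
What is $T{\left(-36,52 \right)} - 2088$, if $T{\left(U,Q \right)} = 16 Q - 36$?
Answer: $-1292$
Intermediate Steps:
$T{\left(U,Q \right)} = -36 + 16 Q$
$T{\left(-36,52 \right)} - 2088 = \left(-36 + 16 \cdot 52\right) - 2088 = \left(-36 + 832\right) - 2088 = 796 - 2088 = -1292$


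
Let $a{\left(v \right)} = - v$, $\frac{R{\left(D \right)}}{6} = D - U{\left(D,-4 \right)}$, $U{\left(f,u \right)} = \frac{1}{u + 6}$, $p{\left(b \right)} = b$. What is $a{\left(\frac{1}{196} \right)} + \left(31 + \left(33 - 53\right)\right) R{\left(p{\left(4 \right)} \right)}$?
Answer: $\frac{45275}{196} \approx 230.99$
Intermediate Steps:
$U{\left(f,u \right)} = \frac{1}{6 + u}$
$R{\left(D \right)} = -3 + 6 D$ ($R{\left(D \right)} = 6 \left(D - \frac{1}{6 - 4}\right) = 6 \left(D - \frac{1}{2}\right) = 6 \left(- \frac{1}{2} + D\right) = -3 + 6 D$)
$a{\left(\frac{1}{196} \right)} + \left(31 + \left(33 - 53\right)\right) R{\left(p{\left(4 \right)} \right)} = - \frac{1}{196} + \left(31 + \left(33 - 53\right)\right) \left(-3 + 6 \cdot 4\right) = \left(-1\right) \frac{1}{196} + \left(31 - 20\right) \left(-3 + 24\right) = - \frac{1}{196} + 11 \cdot 21 = - \frac{1}{196} + 231 = \frac{45275}{196}$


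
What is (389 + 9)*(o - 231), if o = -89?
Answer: -127360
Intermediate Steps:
(389 + 9)*(o - 231) = (389 + 9)*(-89 - 231) = 398*(-320) = -127360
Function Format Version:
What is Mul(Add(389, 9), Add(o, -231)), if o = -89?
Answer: -127360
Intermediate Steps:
Mul(Add(389, 9), Add(o, -231)) = Mul(Add(389, 9), Add(-89, -231)) = Mul(398, -320) = -127360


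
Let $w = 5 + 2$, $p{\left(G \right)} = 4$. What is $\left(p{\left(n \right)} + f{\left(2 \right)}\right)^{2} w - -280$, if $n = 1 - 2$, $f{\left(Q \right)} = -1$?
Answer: $343$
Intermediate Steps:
$n = -1$
$w = 7$
$\left(p{\left(n \right)} + f{\left(2 \right)}\right)^{2} w - -280 = \left(4 - 1\right)^{2} \cdot 7 - -280 = 3^{2} \cdot 7 + 280 = 9 \cdot 7 + 280 = 63 + 280 = 343$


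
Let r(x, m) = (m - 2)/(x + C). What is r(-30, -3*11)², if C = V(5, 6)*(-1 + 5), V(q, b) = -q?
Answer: 49/100 ≈ 0.49000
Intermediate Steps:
C = -20 (C = (-1*5)*(-1 + 5) = -5*4 = -20)
r(x, m) = (-2 + m)/(-20 + x) (r(x, m) = (m - 2)/(x - 20) = (-2 + m)/(-20 + x))
r(-30, -3*11)² = ((-2 - 3*11)/(-20 - 30))² = ((-2 - 33)/(-50))² = (-1/50*(-35))² = (7/10)² = 49/100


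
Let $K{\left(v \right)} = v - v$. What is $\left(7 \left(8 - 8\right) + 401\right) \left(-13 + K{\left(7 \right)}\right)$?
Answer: $-5213$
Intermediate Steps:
$K{\left(v \right)} = 0$
$\left(7 \left(8 - 8\right) + 401\right) \left(-13 + K{\left(7 \right)}\right) = \left(7 \left(8 - 8\right) + 401\right) \left(-13 + 0\right) = \left(7 \cdot 0 + 401\right) \left(-13\right) = \left(0 + 401\right) \left(-13\right) = 401 \left(-13\right) = -5213$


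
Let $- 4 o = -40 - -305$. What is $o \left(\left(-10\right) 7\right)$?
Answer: $\frac{9275}{2} \approx 4637.5$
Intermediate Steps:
$o = - \frac{265}{4}$ ($o = - \frac{-40 - -305}{4} = - \frac{-40 + 305}{4} = \left(- \frac{1}{4}\right) 265 = - \frac{265}{4} \approx -66.25$)
$o \left(\left(-10\right) 7\right) = - \frac{265 \left(\left(-10\right) 7\right)}{4} = \left(- \frac{265}{4}\right) \left(-70\right) = \frac{9275}{2}$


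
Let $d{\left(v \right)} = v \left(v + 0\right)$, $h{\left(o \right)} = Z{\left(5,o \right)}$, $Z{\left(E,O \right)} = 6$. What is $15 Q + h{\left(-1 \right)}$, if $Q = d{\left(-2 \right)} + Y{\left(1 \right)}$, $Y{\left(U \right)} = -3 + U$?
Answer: $36$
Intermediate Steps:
$h{\left(o \right)} = 6$
$d{\left(v \right)} = v^{2}$ ($d{\left(v \right)} = v v = v^{2}$)
$Q = 2$ ($Q = \left(-2\right)^{2} + \left(-3 + 1\right) = 4 - 2 = 2$)
$15 Q + h{\left(-1 \right)} = 15 \cdot 2 + 6 = 30 + 6 = 36$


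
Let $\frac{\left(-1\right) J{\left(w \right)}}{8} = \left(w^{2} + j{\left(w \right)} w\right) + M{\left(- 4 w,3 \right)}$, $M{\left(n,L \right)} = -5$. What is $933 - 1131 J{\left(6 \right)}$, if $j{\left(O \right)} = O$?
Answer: $607149$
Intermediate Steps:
$J{\left(w \right)} = 40 - 16 w^{2}$ ($J{\left(w \right)} = - 8 \left(\left(w^{2} + w w\right) - 5\right) = - 8 \left(\left(w^{2} + w^{2}\right) - 5\right) = - 8 \left(2 w^{2} - 5\right) = - 8 \left(-5 + 2 w^{2}\right) = 40 - 16 w^{2}$)
$933 - 1131 J{\left(6 \right)} = 933 - 1131 \left(40 - 16 \cdot 6^{2}\right) = 933 - 1131 \left(40 - 576\right) = 933 - -606216 = 933 + 606216 = 607149$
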